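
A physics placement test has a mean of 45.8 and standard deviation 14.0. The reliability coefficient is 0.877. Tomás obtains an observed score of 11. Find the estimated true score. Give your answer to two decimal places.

15.28

T̂ = ρX + (1 − ρ)μ
  = 0.877 × 11 + 0.123 × 45.8
  = 9.647 + 5.6334
  = 15.280
  ≈ 15.28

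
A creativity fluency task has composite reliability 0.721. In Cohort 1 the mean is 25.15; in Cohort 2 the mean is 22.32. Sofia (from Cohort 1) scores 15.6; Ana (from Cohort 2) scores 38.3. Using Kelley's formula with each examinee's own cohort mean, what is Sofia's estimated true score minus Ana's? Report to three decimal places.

-15.577

T̂_Sofia = 0.721(15.6) + 0.279(25.15) = 18.26445
T̂_Ana = 0.721(38.3) + 0.279(22.32) = 33.84158
Difference = 18.26445 − 33.84158 = -15.57713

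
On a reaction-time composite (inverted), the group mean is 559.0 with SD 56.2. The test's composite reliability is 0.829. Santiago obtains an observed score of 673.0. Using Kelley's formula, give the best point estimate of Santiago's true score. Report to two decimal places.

T̂ = 0.829(673.0) + 0.171(559.0) = 557.9170 + 95.5890 = 653.506 → 653.51

653.51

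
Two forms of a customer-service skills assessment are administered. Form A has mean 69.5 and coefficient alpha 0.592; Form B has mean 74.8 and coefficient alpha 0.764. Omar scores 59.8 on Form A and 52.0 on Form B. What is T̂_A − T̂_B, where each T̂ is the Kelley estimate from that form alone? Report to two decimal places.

T̂_A = 0.592(59.8) + 0.408(69.5) = 63.7576
T̂_B = 0.764(52.0) + 0.236(74.8) = 57.3808
T̂_A − T̂_B = 6.3768

6.38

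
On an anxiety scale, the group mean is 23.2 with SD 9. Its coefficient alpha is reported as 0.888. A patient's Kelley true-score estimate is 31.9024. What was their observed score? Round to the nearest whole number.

T̂ = ρX + (1 − ρ)μ  ⇒  X = (T̂ − (1 − ρ)μ) / ρ
X = (31.9024 − 0.112 × 23.2) / 0.888 = (31.9024 − 2.5984) / 0.888 = 29.3040 / 0.888 = 33.00

33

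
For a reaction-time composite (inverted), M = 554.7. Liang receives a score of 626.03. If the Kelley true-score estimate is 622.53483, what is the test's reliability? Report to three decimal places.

T̂ = ρX + (1 − ρ)μ  ⇒  T̂ − μ = ρ(X − μ)
ρ = (T̂ − μ)/(X − μ) = (622.53483 − 554.7) / (626.03 − 554.7) = 67.83483 / 71.33 = 0.95100

0.951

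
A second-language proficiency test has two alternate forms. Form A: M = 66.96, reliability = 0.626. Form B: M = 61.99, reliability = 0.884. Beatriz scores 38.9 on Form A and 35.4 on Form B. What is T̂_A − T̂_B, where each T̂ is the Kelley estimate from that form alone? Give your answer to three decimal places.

T̂_A = 0.626(38.9) + 0.374(66.96) = 49.39444
T̂_B = 0.884(35.4) + 0.116(61.99) = 38.48444
T̂_A − T̂_B = 10.91000

10.910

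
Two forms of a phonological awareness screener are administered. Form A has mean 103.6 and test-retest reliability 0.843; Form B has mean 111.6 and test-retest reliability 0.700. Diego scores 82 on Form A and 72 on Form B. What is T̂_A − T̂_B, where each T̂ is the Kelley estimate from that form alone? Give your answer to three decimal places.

1.511

T̂_A = 0.843(82) + 0.157(103.6) = 85.39120
T̂_B = 0.700(72) + 0.300(111.6) = 83.88000
T̂_A − T̂_B = 1.51120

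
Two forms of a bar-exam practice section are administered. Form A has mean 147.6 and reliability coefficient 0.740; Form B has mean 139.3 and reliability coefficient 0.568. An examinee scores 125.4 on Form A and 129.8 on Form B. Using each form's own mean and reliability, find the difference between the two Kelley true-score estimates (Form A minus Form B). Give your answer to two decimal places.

T̂_A = 0.740(125.4) + 0.260(147.6) = 131.1720
T̂_B = 0.568(129.8) + 0.432(139.3) = 133.9040
T̂_A − T̂_B = -2.7320

-2.73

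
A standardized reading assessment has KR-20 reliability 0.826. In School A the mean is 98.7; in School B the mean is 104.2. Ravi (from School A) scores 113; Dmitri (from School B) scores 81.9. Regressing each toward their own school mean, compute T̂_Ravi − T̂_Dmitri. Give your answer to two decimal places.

24.73

T̂_Ravi = 0.826(113) + 0.174(98.7) = 110.5118
T̂_Dmitri = 0.826(81.9) + 0.174(104.2) = 85.7802
Difference = 110.5118 − 85.7802 = 24.7316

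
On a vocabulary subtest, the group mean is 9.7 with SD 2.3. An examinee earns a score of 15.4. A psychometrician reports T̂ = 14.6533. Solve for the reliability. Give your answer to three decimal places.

0.869

T̂ = ρX + (1 − ρ)μ  ⇒  T̂ − μ = ρ(X − μ)
ρ = (T̂ − μ)/(X − μ) = (14.6533 − 9.7) / (15.4 − 9.7) = 4.9533 / 5.7 = 0.86900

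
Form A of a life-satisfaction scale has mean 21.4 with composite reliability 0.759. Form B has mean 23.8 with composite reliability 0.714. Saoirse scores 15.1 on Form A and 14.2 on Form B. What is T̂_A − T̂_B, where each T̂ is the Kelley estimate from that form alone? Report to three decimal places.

T̂_A = 0.759(15.1) + 0.241(21.4) = 16.61830
T̂_B = 0.714(14.2) + 0.286(23.8) = 16.94560
T̂_A − T̂_B = -0.32730

-0.327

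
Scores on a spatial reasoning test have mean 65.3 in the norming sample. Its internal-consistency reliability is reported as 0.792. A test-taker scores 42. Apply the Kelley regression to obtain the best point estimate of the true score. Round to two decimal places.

T̂ = ρX + (1 − ρ)μ
  = 0.792 × 42 + 0.208 × 65.3
  = 33.264 + 13.5824
  = 46.846
  ≈ 46.85

46.85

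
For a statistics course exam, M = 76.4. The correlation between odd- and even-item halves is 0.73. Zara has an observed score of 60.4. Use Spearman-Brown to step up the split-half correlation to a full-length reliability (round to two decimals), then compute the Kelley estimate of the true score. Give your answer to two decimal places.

Spearman-Brown: ρ = 2r/(1 + r) = 2(0.73)/(1 + 0.73) = 1.460/1.73 = 0.8439 → 0.84
T̂ = 0.84(60.4) + 0.16(76.4) = 50.736 + 12.224 = 62.960 → 62.96

62.96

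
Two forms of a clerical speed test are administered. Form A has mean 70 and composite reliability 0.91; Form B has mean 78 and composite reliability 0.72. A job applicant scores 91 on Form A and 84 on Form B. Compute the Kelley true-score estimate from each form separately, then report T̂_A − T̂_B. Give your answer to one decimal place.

T̂_A = 0.91(91) + 0.09(70) = 89.110
T̂_B = 0.72(84) + 0.28(78) = 82.320
T̂_A − T̂_B = 6.790

6.8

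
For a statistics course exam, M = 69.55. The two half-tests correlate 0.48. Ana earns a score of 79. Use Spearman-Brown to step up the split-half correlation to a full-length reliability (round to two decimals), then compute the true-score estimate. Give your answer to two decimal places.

Spearman-Brown: ρ = 2r/(1 + r) = 2(0.48)/(1 + 0.48) = 0.960/1.48 = 0.6486 → 0.65
T̂ = ρX + (1 − ρ)μ
  = 0.65 × 79 + 0.35 × 69.55
  = 51.35 + 24.3425
  = 75.692
  ≈ 75.69

75.69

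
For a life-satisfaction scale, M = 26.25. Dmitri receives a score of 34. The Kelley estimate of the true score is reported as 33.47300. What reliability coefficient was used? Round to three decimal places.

0.932

T̂ = ρX + (1 − ρ)μ  ⇒  T̂ − μ = ρ(X − μ)
ρ = (T̂ − μ)/(X − μ) = (33.47300 − 26.25) / (34 − 26.25) = 7.22300 / 7.75 = 0.93200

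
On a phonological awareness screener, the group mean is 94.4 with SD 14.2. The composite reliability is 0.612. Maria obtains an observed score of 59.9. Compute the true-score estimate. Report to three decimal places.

73.286

T̂ = ρX + (1 − ρ)μ
  = 0.612 × 59.9 + 0.388 × 94.4
  = 36.6588 + 36.6272
  = 73.2860
  ≈ 73.286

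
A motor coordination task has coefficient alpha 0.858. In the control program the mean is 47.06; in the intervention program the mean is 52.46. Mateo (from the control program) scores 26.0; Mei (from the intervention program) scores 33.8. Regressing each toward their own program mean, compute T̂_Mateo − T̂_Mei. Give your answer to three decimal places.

T̂_Mateo = 0.858(26.0) + 0.142(47.06) = 28.99052
T̂_Mei = 0.858(33.8) + 0.142(52.46) = 36.44972
Difference = 28.99052 − 36.44972 = -7.45920

-7.459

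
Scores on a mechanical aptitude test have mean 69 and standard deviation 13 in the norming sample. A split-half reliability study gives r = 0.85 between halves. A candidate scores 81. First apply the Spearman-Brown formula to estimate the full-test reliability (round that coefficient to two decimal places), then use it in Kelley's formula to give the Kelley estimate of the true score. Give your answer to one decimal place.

Spearman-Brown: ρ = 2r/(1 + r) = 2(0.85)/(1 + 0.85) = 1.700/1.85 = 0.9189 → 0.92
T̂ = ρX + (1 − ρ)μ
  = 0.92 × 81 + 0.08 × 69
  = 74.52 + 5.52
  = 80.04
  ≈ 80.0

80.0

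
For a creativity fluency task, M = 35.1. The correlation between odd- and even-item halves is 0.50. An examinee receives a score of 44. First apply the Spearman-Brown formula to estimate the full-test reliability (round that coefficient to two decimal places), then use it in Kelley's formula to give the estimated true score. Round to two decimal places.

41.06

Spearman-Brown: ρ = 2r/(1 + r) = 2(0.50)/(1 + 0.50) = 1.000/1.50 = 0.6667 → 0.67
T̂ = 0.67(44) + 0.33(35.1) = 29.48 + 11.583 = 41.063 → 41.06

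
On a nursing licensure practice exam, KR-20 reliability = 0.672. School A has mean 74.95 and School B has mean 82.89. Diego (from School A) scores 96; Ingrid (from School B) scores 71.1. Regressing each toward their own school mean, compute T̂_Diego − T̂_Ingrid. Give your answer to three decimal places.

T̂_Diego = 0.672(96) + 0.328(74.95) = 89.09560
T̂_Ingrid = 0.672(71.1) + 0.328(82.89) = 74.96712
Difference = 89.09560 − 74.96712 = 14.12848

14.128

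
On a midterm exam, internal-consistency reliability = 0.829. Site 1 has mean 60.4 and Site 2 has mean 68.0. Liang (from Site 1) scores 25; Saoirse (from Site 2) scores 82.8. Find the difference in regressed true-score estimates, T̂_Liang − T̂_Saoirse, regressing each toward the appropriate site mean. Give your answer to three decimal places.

-49.216

T̂_Liang = 0.829(25) + 0.171(60.4) = 31.05340
T̂_Saoirse = 0.829(82.8) + 0.171(68.0) = 80.26920
Difference = 31.05340 − 80.26920 = -49.21580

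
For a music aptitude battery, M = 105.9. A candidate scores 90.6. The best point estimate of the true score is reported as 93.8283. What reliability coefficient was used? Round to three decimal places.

T̂ = ρX + (1 − ρ)μ  ⇒  T̂ − μ = ρ(X − μ)
ρ = (T̂ − μ)/(X − μ) = (93.8283 − 105.9) / (90.6 − 105.9) = -12.0717 / -15.3 = 0.78900

0.789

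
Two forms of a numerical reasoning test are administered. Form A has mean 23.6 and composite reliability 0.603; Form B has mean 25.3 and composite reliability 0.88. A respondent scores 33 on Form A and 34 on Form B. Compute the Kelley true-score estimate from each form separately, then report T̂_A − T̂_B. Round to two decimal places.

-3.69

T̂_A = 0.603(33) + 0.397(23.6) = 29.2682
T̂_B = 0.88(34) + 0.12(25.3) = 32.9560
T̂_A − T̂_B = -3.6878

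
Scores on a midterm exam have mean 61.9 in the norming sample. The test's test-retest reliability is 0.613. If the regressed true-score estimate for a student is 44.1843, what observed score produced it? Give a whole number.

33

T̂ = ρX + (1 − ρ)μ  ⇒  X = (T̂ − (1 − ρ)μ) / ρ
X = (44.1843 − 0.387 × 61.9) / 0.613 = (44.1843 − 23.9553) / 0.613 = 20.2290 / 0.613 = 33.00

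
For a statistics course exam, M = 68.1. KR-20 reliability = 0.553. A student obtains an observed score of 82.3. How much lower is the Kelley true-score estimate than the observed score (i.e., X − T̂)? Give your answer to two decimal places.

6.35

T̂ = ρX + (1 − ρ)μ
  = 0.553 × 82.3 + 0.447 × 68.1
  = 45.5119 + 30.4407
  = 75.9526
  ≈ 75.953
X − T̂ = 82.3 − 75.953 = 6.347 → 6.35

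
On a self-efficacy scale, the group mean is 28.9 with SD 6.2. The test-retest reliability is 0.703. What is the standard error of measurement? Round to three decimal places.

3.379

SEM = SD · √(1 − ρ) = 6.2 × √0.297 = 6.2 × 0.5450 = 3.3789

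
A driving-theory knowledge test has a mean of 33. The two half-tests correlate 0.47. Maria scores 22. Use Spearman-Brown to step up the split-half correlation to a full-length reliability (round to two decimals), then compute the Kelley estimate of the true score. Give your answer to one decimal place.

26.0

Spearman-Brown: ρ = 2r/(1 + r) = 2(0.47)/(1 + 0.47) = 0.940/1.47 = 0.6395 → 0.64
T̂ = ρX + (1 − ρ)μ
  = 0.64 × 22 + 0.36 × 33
  = 14.08 + 11.88
  = 25.96
  ≈ 26.0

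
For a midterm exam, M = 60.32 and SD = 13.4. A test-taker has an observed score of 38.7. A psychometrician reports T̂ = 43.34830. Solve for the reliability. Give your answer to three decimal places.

T̂ = ρX + (1 − ρ)μ  ⇒  T̂ − μ = ρ(X − μ)
ρ = (T̂ − μ)/(X − μ) = (43.34830 − 60.32) / (38.7 − 60.32) = -16.97170 / -21.62 = 0.78500

0.785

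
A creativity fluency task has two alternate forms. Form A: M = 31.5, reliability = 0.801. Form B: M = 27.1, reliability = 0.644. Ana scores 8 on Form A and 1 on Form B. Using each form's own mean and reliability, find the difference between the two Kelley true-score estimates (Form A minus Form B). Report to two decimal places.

2.38

T̂_A = 0.801(8) + 0.199(31.5) = 12.6765
T̂_B = 0.644(1) + 0.356(27.1) = 10.2916
T̂_A − T̂_B = 2.3849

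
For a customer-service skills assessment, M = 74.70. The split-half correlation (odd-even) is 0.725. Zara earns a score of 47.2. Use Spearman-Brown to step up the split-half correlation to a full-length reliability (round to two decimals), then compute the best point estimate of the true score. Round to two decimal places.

Spearman-Brown: ρ = 2r/(1 + r) = 2(0.725)/(1 + 0.725) = 1.4500/1.725 = 0.8406 → 0.84
T̂ = ρX + (1 − ρ)μ
  = 0.84 × 47.2 + 0.16 × 74.70
  = 39.648 + 11.9520
  = 51.600
  ≈ 51.60

51.60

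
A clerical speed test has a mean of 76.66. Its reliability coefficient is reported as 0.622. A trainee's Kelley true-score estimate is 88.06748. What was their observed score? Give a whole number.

95

T̂ = ρX + (1 − ρ)μ  ⇒  X = (T̂ − (1 − ρ)μ) / ρ
X = (88.06748 − 0.378 × 76.66) / 0.622 = (88.06748 − 28.97748) / 0.622 = 59.09000 / 0.622 = 95.00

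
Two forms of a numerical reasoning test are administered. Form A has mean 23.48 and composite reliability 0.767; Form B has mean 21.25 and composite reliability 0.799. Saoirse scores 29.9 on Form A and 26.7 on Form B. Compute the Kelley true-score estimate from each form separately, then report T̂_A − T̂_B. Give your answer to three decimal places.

2.800

T̂_A = 0.767(29.9) + 0.233(23.48) = 28.40414
T̂_B = 0.799(26.7) + 0.201(21.25) = 25.60455
T̂_A − T̂_B = 2.79959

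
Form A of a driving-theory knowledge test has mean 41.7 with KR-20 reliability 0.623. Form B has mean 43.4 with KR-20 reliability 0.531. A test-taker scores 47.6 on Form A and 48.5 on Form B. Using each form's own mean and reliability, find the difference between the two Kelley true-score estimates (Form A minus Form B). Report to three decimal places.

T̂_A = 0.623(47.6) + 0.377(41.7) = 45.37570
T̂_B = 0.531(48.5) + 0.469(43.4) = 46.10810
T̂_A − T̂_B = -0.73240

-0.732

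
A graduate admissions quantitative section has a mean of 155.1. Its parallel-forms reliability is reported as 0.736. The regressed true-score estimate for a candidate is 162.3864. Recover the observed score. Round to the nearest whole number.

165

T̂ = ρX + (1 − ρ)μ  ⇒  X = (T̂ − (1 − ρ)μ) / ρ
X = (162.3864 − 0.264 × 155.1) / 0.736 = (162.3864 − 40.9464) / 0.736 = 121.4400 / 0.736 = 165.00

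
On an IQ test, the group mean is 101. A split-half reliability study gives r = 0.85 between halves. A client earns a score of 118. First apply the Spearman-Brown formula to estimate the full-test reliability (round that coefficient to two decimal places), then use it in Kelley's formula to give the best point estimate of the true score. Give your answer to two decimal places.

Spearman-Brown: ρ = 2r/(1 + r) = 2(0.85)/(1 + 0.85) = 1.700/1.85 = 0.9189 → 0.92
T̂ = 0.92(118) + 0.08(101) = 108.56 + 8.08 = 116.640 → 116.64

116.64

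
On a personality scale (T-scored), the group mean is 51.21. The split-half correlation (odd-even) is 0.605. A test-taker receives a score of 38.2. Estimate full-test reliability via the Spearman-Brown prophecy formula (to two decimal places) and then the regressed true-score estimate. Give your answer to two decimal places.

Spearman-Brown: ρ = 2r/(1 + r) = 2(0.605)/(1 + 0.605) = 1.2100/1.605 = 0.7539 → 0.75
Weight the observed score by reliability and the mean by (1 − reliability): T̂ = 0.75·38.2 + 0.25·51.21 = 28.650 + 12.8025 = 41.453.

41.45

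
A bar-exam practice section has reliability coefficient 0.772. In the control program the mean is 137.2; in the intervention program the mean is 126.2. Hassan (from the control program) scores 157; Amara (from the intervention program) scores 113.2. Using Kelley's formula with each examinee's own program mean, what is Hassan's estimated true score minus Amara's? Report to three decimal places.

T̂_Hassan = 0.772(157) + 0.228(137.2) = 152.48560
T̂_Amara = 0.772(113.2) + 0.228(126.2) = 116.16400
Difference = 152.48560 − 116.16400 = 36.32160

36.322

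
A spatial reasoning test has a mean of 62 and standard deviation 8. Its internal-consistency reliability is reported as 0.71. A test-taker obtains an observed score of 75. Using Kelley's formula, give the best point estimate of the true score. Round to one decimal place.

Kelley's formula gives T̂ = 0.71·75 + 0.29·62 = 53.25 + 17.98 = 71.23.

71.2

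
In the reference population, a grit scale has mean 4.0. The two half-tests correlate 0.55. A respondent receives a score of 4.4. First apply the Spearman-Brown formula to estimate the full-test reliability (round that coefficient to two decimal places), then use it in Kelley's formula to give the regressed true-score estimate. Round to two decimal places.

Spearman-Brown: ρ = 2r/(1 + r) = 2(0.55)/(1 + 0.55) = 1.100/1.55 = 0.7097 → 0.71
T̂ = ρX + (1 − ρ)μ
  = 0.71 × 4.4 + 0.29 × 4.0
  = 3.124 + 1.160
  = 4.284
  ≈ 4.28

4.28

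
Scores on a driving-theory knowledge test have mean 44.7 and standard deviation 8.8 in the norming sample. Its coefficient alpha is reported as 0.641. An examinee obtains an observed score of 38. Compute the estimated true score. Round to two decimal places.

40.41

Kelley's formula gives T̂ = 0.641·38 + 0.359·44.7 = 24.358 + 16.0473 = 40.405.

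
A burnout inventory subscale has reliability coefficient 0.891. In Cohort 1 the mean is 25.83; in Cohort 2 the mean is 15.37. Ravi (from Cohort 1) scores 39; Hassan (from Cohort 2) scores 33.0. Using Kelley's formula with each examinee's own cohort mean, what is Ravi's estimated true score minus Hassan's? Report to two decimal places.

T̂_Ravi = 0.891(39) + 0.109(25.83) = 37.5645
T̂_Hassan = 0.891(33.0) + 0.109(15.37) = 31.0783
Difference = 37.5645 − 31.0783 = 6.4861

6.49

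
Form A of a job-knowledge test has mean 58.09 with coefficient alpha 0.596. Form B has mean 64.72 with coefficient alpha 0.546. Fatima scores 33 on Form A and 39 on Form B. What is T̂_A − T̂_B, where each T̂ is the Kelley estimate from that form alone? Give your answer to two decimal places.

T̂_A = 0.596(33) + 0.404(58.09) = 43.1364
T̂_B = 0.546(39) + 0.454(64.72) = 50.6769
T̂_A − T̂_B = -7.5405

-7.54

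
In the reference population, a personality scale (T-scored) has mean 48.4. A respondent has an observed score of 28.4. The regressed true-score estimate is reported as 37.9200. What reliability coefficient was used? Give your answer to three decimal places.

T̂ = ρX + (1 − ρ)μ  ⇒  T̂ − μ = ρ(X − μ)
ρ = (T̂ − μ)/(X − μ) = (37.9200 − 48.4) / (28.4 − 48.4) = -10.4800 / -20.0 = 0.52400

0.524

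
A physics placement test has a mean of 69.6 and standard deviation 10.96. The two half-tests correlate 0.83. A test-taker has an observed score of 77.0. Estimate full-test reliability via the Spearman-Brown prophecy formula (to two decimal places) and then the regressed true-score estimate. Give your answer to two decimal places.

76.33

Spearman-Brown: ρ = 2r/(1 + r) = 2(0.83)/(1 + 0.83) = 1.660/1.83 = 0.9071 → 0.91
T̂ = ρX + (1 − ρ)μ
  = 0.91 × 77.0 + 0.09 × 69.6
  = 70.070 + 6.264
  = 76.334
  ≈ 76.33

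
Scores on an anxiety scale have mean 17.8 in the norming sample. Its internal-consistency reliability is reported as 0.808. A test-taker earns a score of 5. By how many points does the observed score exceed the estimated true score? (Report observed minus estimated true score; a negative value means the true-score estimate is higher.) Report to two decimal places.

-2.46

Weight the observed score by reliability and the mean by (1 − reliability): T̂ = 0.808·5 + 0.192·17.8 = 4.040 + 3.4176 = 7.4576.
X − T̂ = 5 − 7.458 = -2.458 → -2.46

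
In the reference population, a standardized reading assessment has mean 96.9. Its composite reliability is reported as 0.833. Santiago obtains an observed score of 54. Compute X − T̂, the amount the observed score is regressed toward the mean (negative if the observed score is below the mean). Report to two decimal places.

-7.16

T̂ = 0.833(54) + 0.167(96.9) = 44.982 + 16.1823 = 61.1643 → 61.164
X − T̂ = 54 − 61.164 = -7.164 → -7.16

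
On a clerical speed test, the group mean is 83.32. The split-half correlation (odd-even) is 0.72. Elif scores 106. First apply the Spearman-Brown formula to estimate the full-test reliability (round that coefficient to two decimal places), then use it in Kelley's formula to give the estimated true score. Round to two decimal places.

102.37

Spearman-Brown: ρ = 2r/(1 + r) = 2(0.72)/(1 + 0.72) = 1.440/1.72 = 0.8372 → 0.84
T̂ = 0.84(106) + 0.16(83.32) = 89.04 + 13.3312 = 102.371 → 102.37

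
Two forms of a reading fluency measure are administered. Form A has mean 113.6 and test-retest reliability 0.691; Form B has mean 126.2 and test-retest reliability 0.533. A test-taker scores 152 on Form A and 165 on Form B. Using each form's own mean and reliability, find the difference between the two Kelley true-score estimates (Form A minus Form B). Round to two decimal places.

-6.75

T̂_A = 0.691(152) + 0.309(113.6) = 140.1344
T̂_B = 0.533(165) + 0.467(126.2) = 146.8804
T̂_A − T̂_B = -6.7460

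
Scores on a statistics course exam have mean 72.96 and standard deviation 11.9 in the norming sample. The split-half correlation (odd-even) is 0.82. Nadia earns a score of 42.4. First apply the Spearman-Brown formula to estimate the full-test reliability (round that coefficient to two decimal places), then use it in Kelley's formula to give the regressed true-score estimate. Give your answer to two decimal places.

45.46

Spearman-Brown: ρ = 2r/(1 + r) = 2(0.82)/(1 + 0.82) = 1.640/1.82 = 0.9011 → 0.90
Kelley's formula gives T̂ = 0.90·42.4 + 0.10·72.96 = 38.160 + 7.2960 = 45.456.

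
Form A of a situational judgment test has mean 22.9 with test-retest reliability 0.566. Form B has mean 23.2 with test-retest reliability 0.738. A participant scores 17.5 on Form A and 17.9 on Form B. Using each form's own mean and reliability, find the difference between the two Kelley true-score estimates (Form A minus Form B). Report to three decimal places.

0.555

T̂_A = 0.566(17.5) + 0.434(22.9) = 19.84360
T̂_B = 0.738(17.9) + 0.262(23.2) = 19.28860
T̂_A − T̂_B = 0.55500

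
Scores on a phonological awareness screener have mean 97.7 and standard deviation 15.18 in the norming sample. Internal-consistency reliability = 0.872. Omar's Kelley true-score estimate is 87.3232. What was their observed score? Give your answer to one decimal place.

T̂ = ρX + (1 − ρ)μ  ⇒  X = (T̂ − (1 − ρ)μ) / ρ
X = (87.3232 − 0.128 × 97.7) / 0.872 = (87.3232 − 12.5056) / 0.872 = 74.8176 / 0.872 = 85.800

85.8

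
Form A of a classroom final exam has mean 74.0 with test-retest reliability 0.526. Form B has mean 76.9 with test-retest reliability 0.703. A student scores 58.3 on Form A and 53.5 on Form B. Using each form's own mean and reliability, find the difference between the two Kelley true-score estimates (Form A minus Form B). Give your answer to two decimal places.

T̂_A = 0.526(58.3) + 0.474(74.0) = 65.7418
T̂_B = 0.703(53.5) + 0.297(76.9) = 60.4498
T̂_A − T̂_B = 5.2920

5.29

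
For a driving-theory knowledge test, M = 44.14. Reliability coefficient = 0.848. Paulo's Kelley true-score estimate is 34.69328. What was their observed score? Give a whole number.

33

T̂ = ρX + (1 − ρ)μ  ⇒  X = (T̂ − (1 − ρ)μ) / ρ
X = (34.69328 − 0.152 × 44.14) / 0.848 = (34.69328 − 6.70928) / 0.848 = 27.98400 / 0.848 = 33.00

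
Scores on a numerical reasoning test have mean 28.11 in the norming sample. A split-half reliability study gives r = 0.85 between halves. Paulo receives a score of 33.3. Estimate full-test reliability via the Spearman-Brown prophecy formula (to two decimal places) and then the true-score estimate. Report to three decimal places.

32.885

Spearman-Brown: ρ = 2r/(1 + r) = 2(0.85)/(1 + 0.85) = 1.700/1.85 = 0.9189 → 0.92
Regress the observed score toward the mean by the unreliability: T̂ = 0.92·33.3 + 0.08·28.11 = 30.636 + 2.2488 = 32.8848.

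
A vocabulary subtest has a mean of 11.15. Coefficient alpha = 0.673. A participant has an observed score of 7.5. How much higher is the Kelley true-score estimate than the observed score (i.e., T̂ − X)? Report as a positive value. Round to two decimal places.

Regress the observed score toward the mean by the unreliability: T̂ = 0.673·7.5 + 0.327·11.15 = 5.0475 + 3.64605 = 8.6936.
T̂ − X = 8.694 − 7.5 = 1.194 → 1.19

1.19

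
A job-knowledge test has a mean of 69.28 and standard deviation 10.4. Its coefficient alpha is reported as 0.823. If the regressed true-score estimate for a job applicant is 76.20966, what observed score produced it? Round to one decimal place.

77.7

T̂ = ρX + (1 − ρ)μ  ⇒  X = (T̂ − (1 − ρ)μ) / ρ
X = (76.20966 − 0.177 × 69.28) / 0.823 = (76.20966 − 12.26256) / 0.823 = 63.94710 / 0.823 = 77.700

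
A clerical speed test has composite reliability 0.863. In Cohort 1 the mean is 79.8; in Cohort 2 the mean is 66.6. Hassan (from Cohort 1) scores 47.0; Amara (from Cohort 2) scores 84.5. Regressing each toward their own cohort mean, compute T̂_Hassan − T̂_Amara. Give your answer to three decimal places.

-30.554

T̂_Hassan = 0.863(47.0) + 0.137(79.8) = 51.49360
T̂_Amara = 0.863(84.5) + 0.137(66.6) = 82.04770
Difference = 51.49360 − 82.04770 = -30.55410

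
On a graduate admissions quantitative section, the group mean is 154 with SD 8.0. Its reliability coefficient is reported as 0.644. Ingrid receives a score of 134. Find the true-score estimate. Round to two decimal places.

T̂ = 0.644(134) + 0.356(154) = 86.296 + 54.824 = 141.120 → 141.12

141.12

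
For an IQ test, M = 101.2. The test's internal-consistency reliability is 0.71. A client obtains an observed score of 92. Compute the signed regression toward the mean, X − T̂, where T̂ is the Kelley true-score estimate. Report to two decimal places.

Regress the observed score toward the mean by the unreliability: T̂ = 0.71·92 + 0.29·101.2 = 65.32 + 29.348 = 94.6680.
X − T̂ = 92 − 94.668 = -2.668 → -2.67

-2.67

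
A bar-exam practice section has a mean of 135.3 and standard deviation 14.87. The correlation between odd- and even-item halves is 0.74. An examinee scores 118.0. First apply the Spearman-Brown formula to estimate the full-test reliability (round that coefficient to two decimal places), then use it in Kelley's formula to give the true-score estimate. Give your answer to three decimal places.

Spearman-Brown: ρ = 2r/(1 + r) = 2(0.74)/(1 + 0.74) = 1.480/1.74 = 0.8506 → 0.85
T̂ = ρX + (1 − ρ)μ
  = 0.85 × 118.0 + 0.15 × 135.3
  = 100.300 + 20.295
  = 120.5950
  ≈ 120.595

120.595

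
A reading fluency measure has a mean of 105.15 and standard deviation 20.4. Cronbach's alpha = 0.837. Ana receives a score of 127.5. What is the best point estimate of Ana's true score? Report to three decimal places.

123.857

Regress the observed score toward the mean by the unreliability: T̂ = 0.837·127.5 + 0.163·105.15 = 106.7175 + 17.13945 = 123.8569.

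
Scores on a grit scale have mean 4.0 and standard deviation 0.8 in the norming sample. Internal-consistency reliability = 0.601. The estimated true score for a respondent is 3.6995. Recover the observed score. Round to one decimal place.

T̂ = ρX + (1 − ρ)μ  ⇒  X = (T̂ − (1 − ρ)μ) / ρ
X = (3.6995 − 0.399 × 4.0) / 0.601 = (3.6995 − 1.5960) / 0.601 = 2.1035 / 0.601 = 3.500

3.5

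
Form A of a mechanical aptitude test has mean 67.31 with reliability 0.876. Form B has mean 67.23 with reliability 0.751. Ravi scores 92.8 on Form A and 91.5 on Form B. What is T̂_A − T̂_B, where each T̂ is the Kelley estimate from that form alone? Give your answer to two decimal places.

4.18

T̂_A = 0.876(92.8) + 0.124(67.31) = 89.6392
T̂_B = 0.751(91.5) + 0.249(67.23) = 85.4568
T̂_A − T̂_B = 4.1825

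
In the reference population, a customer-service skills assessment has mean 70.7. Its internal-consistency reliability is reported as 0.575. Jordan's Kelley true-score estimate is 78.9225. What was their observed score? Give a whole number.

T̂ = ρX + (1 − ρ)μ  ⇒  X = (T̂ − (1 − ρ)μ) / ρ
X = (78.9225 − 0.425 × 70.7) / 0.575 = (78.9225 − 30.0475) / 0.575 = 48.8750 / 0.575 = 85.00

85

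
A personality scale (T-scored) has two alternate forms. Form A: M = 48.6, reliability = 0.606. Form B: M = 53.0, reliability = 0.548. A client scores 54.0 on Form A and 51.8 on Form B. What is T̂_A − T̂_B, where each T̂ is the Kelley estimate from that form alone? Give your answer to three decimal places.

T̂_A = 0.606(54.0) + 0.394(48.6) = 51.87240
T̂_B = 0.548(51.8) + 0.452(53.0) = 52.34240
T̂_A − T̂_B = -0.47000

-0.470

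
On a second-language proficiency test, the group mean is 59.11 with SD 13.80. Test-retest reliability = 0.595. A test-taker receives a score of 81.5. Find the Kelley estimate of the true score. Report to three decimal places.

T̂ = ρX + (1 − ρ)μ
  = 0.595 × 81.5 + 0.405 × 59.11
  = 48.4925 + 23.93955
  = 72.4321
  ≈ 72.432

72.432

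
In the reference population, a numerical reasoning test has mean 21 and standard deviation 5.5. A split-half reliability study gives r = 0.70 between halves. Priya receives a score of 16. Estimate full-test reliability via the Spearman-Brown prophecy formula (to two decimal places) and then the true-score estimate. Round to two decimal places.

Spearman-Brown: ρ = 2r/(1 + r) = 2(0.70)/(1 + 0.70) = 1.400/1.70 = 0.8235 → 0.82
T̂ = 0.82(16) + 0.18(21) = 13.12 + 3.78 = 16.900 → 16.90

16.90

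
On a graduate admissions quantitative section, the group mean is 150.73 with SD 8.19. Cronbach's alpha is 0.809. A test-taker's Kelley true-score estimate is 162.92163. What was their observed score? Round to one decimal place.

165.8

T̂ = ρX + (1 − ρ)μ  ⇒  X = (T̂ − (1 − ρ)μ) / ρ
X = (162.92163 − 0.191 × 150.73) / 0.809 = (162.92163 − 28.78943) / 0.809 = 134.13220 / 0.809 = 165.800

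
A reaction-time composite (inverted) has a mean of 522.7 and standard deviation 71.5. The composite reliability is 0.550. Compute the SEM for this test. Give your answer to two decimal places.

SEM = SD · √(1 − ρ) = 71.5 × √0.450 = 71.5 × 0.6708 = 47.964

47.96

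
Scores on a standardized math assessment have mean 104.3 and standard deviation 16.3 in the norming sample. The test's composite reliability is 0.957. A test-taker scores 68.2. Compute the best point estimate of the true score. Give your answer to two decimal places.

69.75

Regress the observed score toward the mean by the unreliability: T̂ = 0.957·68.2 + 0.043·104.3 = 65.2674 + 4.4849 = 69.752.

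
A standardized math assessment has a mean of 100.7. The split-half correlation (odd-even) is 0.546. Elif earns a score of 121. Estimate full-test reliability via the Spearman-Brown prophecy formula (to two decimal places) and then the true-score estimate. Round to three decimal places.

115.113

Spearman-Brown: ρ = 2r/(1 + r) = 2(0.546)/(1 + 0.546) = 1.0920/1.546 = 0.7063 → 0.71
T̂ = ρX + (1 − ρ)μ
  = 0.71 × 121 + 0.29 × 100.7
  = 85.91 + 29.203
  = 115.1130
  ≈ 115.113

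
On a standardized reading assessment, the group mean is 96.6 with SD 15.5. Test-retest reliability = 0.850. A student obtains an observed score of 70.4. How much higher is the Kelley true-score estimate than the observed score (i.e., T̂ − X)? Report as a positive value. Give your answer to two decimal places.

Regress the observed score toward the mean by the unreliability: T̂ = 0.850·70.4 + 0.150·96.6 = 59.8400 + 14.4900 = 74.3300.
T̂ − X = 74.330 − 70.4 = 3.930 → 3.93

3.93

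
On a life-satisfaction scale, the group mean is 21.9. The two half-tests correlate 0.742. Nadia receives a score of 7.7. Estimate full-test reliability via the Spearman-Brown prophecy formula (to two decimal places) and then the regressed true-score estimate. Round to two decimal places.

9.83

Spearman-Brown: ρ = 2r/(1 + r) = 2(0.742)/(1 + 0.742) = 1.4840/1.742 = 0.8519 → 0.85
Regress the observed score toward the mean by the unreliability: T̂ = 0.85·7.7 + 0.15·21.9 = 6.545 + 3.285 = 9.830.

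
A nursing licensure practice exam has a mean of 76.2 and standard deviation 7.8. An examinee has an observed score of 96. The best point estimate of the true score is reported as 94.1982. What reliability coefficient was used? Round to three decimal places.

T̂ = ρX + (1 − ρ)μ  ⇒  T̂ − μ = ρ(X − μ)
ρ = (T̂ − μ)/(X − μ) = (94.1982 − 76.2) / (96 − 76.2) = 17.9982 / 19.8 = 0.90900

0.909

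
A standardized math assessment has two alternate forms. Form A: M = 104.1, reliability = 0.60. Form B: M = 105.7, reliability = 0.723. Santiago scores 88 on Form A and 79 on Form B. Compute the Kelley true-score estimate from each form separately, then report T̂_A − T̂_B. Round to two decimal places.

T̂_A = 0.60(88) + 0.40(104.1) = 94.4400
T̂_B = 0.723(79) + 0.277(105.7) = 86.3959
T̂_A − T̂_B = 8.0441

8.04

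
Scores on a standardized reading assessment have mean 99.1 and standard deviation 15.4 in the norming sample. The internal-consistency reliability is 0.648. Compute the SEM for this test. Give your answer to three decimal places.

9.137

SEM = SD · √(1 − ρ) = 15.4 × √0.352 = 15.4 × 0.5933 = 9.1368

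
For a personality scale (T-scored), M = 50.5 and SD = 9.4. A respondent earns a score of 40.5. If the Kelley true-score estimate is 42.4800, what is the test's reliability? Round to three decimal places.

0.802

T̂ = ρX + (1 − ρ)μ  ⇒  T̂ − μ = ρ(X − μ)
ρ = (T̂ − μ)/(X − μ) = (42.4800 − 50.5) / (40.5 − 50.5) = -8.0200 / -10.0 = 0.80200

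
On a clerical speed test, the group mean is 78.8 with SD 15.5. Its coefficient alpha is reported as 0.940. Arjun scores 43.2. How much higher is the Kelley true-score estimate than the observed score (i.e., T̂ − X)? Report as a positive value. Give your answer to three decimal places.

T̂ = ρX + (1 − ρ)μ
  = 0.940 × 43.2 + 0.060 × 78.8
  = 40.6080 + 4.7280
  = 45.33600
  ≈ 45.3360
T̂ − X = 45.3360 − 43.2 = 2.1360 → 2.136

2.136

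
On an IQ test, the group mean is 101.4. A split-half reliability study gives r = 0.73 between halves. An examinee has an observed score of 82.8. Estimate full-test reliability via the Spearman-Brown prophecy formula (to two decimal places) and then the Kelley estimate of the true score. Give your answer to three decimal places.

85.776

Spearman-Brown: ρ = 2r/(1 + r) = 2(0.73)/(1 + 0.73) = 1.460/1.73 = 0.8439 → 0.84
T̂ = ρX + (1 − ρ)μ
  = 0.84 × 82.8 + 0.16 × 101.4
  = 69.552 + 16.224
  = 85.7760
  ≈ 85.776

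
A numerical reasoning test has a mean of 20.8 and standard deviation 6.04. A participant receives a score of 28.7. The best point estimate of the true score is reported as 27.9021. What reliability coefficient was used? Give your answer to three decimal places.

0.899

T̂ = ρX + (1 − ρ)μ  ⇒  T̂ − μ = ρ(X − μ)
ρ = (T̂ − μ)/(X − μ) = (27.9021 − 20.8) / (28.7 − 20.8) = 7.1021 / 7.9 = 0.89900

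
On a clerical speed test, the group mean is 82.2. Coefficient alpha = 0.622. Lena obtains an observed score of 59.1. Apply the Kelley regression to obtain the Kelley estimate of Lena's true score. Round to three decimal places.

67.832

T̂ = ρX + (1 − ρ)μ
  = 0.622 × 59.1 + 0.378 × 82.2
  = 36.7602 + 31.0716
  = 67.8318
  ≈ 67.832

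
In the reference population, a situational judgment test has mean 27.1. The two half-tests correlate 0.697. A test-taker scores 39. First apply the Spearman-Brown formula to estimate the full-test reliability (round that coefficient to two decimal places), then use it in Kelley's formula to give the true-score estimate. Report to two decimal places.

Spearman-Brown: ρ = 2r/(1 + r) = 2(0.697)/(1 + 0.697) = 1.3940/1.697 = 0.8214 → 0.82
T̂ = 0.82(39) + 0.18(27.1) = 31.98 + 4.878 = 36.858 → 36.86

36.86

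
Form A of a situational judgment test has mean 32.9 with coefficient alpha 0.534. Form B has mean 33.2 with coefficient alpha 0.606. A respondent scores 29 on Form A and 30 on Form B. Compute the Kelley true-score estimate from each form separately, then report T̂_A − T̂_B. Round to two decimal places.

T̂_A = 0.534(29) + 0.466(32.9) = 30.8174
T̂_B = 0.606(30) + 0.394(33.2) = 31.2608
T̂_A − T̂_B = -0.4434

-0.44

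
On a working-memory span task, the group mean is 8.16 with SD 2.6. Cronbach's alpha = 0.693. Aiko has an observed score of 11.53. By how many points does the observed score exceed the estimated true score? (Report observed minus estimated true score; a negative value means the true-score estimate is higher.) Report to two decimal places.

1.03

T̂ = ρX + (1 − ρ)μ
  = 0.693 × 11.53 + 0.307 × 8.16
  = 7.99029 + 2.50512
  = 10.4954
  ≈ 10.495
X − T̂ = 11.53 − 10.495 = 1.035 → 1.03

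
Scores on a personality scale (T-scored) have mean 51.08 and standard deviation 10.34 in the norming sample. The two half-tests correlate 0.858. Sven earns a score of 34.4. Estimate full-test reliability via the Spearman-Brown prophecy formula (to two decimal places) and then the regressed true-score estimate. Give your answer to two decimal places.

Spearman-Brown: ρ = 2r/(1 + r) = 2(0.858)/(1 + 0.858) = 1.7160/1.858 = 0.9236 → 0.92
Kelley's formula gives T̂ = 0.92·34.4 + 0.08·51.08 = 31.648 + 4.0864 = 35.734.

35.73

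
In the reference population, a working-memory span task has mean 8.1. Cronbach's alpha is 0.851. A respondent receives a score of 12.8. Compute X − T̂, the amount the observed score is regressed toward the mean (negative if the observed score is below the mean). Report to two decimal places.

0.70

T̂ = ρX + (1 − ρ)μ
  = 0.851 × 12.8 + 0.149 × 8.1
  = 10.8928 + 1.2069
  = 12.0997
  ≈ 12.100
X − T̂ = 12.8 − 12.100 = 0.700 → 0.70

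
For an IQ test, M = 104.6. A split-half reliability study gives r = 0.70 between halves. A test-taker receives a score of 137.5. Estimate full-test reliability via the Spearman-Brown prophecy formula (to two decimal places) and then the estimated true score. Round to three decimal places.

131.578

Spearman-Brown: ρ = 2r/(1 + r) = 2(0.70)/(1 + 0.70) = 1.400/1.70 = 0.8235 → 0.82
Kelley's formula gives T̂ = 0.82·137.5 + 0.18·104.6 = 112.750 + 18.828 = 131.5780.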